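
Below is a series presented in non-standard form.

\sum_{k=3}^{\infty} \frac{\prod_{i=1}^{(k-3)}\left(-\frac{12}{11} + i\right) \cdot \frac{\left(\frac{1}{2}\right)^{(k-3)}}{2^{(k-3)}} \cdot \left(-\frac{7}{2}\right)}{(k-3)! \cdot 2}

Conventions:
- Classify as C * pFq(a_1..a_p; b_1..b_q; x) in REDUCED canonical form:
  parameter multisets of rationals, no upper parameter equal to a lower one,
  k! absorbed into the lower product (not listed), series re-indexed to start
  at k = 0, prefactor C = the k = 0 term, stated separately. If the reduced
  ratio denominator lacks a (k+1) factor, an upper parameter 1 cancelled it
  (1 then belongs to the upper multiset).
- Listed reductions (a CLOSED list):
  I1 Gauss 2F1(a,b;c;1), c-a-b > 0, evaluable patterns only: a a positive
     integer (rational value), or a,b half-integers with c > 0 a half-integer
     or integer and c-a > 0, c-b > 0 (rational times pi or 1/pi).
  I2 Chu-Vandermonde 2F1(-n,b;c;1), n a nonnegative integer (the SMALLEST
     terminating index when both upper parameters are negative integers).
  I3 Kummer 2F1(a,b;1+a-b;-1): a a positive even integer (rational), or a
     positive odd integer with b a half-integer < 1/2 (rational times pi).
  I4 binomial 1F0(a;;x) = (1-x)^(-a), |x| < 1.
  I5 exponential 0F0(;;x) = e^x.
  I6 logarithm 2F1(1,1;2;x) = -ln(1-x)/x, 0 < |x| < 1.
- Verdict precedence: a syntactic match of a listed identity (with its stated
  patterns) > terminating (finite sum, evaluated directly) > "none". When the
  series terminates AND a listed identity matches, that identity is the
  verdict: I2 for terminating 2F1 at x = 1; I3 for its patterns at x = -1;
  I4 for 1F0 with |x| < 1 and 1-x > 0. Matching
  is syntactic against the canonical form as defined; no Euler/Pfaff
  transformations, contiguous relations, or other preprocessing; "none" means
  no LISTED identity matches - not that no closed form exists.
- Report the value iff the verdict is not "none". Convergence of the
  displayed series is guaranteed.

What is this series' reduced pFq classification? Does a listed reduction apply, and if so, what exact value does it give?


Classification (C = -\frac{7}{4}): 1F0 with upper {-\frac{1}{11}}, lower {-}, argument x = \frac{1}{4}. Verdict at x = \frac{1}{4}: binomial (I4) matches (the 1F0 binomial series: exponent 1/11, x = \frac{1}{4}). Sum: \left(-\frac{7}{4}\right) \cdot \left(\frac{3}{4}\right)^{\frac{1}{11}}.

First insight: t_0 = -\frac{7}{4} here, and the running product (prefactor -7/4) telescopes to a rising factorial.
Term ratio: r(k) = \frac{1}{4} * (k-\frac{1}{11}) / [(k+1)] - rational in k, leading ratio \frac{1}{4}; with t_0 = -\frac{7}{4}, classification follows.


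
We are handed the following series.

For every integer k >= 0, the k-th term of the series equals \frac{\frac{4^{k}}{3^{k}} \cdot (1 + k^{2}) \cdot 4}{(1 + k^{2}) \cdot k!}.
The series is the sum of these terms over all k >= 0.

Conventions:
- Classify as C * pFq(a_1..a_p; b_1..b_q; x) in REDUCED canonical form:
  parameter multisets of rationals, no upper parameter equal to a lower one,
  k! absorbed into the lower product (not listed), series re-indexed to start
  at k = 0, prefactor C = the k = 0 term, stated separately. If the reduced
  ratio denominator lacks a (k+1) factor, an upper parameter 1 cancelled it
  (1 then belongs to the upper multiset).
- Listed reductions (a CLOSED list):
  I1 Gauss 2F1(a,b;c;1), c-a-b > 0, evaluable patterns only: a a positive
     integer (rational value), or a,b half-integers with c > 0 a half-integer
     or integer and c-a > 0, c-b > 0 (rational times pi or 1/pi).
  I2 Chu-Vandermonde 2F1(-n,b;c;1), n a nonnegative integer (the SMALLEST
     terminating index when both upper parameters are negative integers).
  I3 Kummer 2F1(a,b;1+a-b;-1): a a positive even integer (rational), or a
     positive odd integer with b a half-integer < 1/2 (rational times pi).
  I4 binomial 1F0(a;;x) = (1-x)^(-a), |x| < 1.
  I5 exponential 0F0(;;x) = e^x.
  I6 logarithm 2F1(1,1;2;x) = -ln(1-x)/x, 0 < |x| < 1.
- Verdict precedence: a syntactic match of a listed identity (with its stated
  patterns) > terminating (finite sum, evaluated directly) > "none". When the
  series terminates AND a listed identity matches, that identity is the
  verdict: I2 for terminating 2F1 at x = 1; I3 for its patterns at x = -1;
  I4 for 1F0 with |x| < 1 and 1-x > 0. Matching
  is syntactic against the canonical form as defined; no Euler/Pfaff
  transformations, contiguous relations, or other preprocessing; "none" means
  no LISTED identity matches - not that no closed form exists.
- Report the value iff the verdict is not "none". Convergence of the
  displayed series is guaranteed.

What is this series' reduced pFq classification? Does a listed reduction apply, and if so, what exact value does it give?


Key observation: t_0 = 4 here, and the two geometric factors (C = 4, x = 4/3) combine into one argument.
Adjacent-term ratio: r(k) = \frac{4}{3} * 1 / [(k+1)] - poly over poly, x = \frac{4}{3} from leading terms; C = 4 at k = 0.

At argument \frac{4}{3}: a 0F0 with upper {-}, lower {-}, scaled by C = 4. Verdict: this is the I5 exponential reduction (the 0F0 exponential series at x = \frac{4}{3}). Sum: 4 \cdot e^{\frac{4}{3}}.


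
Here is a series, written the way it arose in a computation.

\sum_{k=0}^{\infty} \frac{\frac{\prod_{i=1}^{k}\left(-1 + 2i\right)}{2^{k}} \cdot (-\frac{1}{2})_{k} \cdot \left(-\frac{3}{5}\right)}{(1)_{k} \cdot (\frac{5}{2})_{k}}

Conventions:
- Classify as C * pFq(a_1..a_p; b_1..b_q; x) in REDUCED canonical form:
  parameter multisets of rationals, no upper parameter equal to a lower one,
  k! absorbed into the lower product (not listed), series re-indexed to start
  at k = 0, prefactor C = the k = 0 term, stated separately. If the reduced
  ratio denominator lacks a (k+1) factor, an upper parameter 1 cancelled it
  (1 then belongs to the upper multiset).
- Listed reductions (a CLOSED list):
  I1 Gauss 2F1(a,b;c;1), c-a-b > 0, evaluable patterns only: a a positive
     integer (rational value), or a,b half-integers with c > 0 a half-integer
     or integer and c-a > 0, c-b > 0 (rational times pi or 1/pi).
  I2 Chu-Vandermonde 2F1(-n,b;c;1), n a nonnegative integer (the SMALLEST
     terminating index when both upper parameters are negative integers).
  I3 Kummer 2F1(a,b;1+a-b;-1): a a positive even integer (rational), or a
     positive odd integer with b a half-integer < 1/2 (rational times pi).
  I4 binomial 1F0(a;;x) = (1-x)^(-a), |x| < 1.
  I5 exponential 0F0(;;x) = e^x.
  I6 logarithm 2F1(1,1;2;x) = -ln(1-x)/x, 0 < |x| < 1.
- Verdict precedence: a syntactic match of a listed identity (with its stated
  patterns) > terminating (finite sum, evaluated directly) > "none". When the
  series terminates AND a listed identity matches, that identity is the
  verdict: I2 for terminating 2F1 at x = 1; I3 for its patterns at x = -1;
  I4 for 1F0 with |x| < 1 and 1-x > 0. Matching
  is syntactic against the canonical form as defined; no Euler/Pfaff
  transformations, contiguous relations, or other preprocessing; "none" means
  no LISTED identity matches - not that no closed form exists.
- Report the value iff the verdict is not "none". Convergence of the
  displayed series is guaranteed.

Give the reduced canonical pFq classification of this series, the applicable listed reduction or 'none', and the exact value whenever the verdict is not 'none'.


Classification (C = -\frac{3}{5}): 2F1 with upper {-\frac{1}{2}, \frac{1}{2}}, lower {\frac{5}{2}}, argument x = 1. Verdict at x = 1: Gauss (I1, half-integer pattern) matches (x = 1; upper {-\frac{1}{2}, \frac{1}{2}} half-integers, c = \frac{5}{2} in the evaluable pattern). Sum: \left(-\frac{27}{160}\right) \cdot \pi.

Key observation: x = 1 and (1)_k (C = -3/5, x = 1) is k! itself.
Ratio: r(k) = 1 * (k-\frac{1}{2}) (k+\frac{1}{2}) / [(k+\frac{5}{2}) (k+1)] - rational in k, leading ratio 1; with t_0 = -\frac{3}{5}, classification follows.


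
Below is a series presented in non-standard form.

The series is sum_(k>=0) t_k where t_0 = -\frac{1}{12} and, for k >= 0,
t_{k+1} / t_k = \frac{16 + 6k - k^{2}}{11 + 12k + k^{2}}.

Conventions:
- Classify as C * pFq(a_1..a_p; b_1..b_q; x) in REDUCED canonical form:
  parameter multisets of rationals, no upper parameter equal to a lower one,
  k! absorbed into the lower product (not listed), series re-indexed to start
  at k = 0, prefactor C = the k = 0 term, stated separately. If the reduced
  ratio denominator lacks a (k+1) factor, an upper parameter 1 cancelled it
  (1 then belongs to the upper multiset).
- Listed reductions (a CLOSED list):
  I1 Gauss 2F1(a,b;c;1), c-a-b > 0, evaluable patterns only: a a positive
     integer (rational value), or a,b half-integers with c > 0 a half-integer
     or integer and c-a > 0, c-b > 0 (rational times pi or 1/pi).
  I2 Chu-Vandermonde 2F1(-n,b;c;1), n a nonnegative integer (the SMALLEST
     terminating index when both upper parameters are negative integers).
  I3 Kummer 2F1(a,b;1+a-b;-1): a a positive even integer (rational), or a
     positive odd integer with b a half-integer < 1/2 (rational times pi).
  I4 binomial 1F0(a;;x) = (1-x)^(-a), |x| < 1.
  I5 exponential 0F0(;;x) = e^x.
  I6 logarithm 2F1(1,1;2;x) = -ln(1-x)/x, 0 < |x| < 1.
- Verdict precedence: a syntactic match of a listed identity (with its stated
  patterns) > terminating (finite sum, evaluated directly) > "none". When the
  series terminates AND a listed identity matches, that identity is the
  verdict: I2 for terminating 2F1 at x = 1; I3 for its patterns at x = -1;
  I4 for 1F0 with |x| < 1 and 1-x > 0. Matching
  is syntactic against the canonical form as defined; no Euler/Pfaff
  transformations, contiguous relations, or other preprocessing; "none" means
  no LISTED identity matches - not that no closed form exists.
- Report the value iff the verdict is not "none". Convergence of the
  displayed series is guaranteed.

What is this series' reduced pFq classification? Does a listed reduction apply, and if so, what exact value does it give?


First insight: x = -1 and the expanded ratio factors over Q; C = -1/12, roots give parameters.
Step ratio: r(k) = -1 * (k-8) (k+2) / [(k+11) (k+1)] - rational in k. x = -1; t_0 = -\frac{1}{12}; negate the roots.

x = -1 here; the reduced form reads 2F1, upper {-8, 2}, lower {11}, C = -\frac{1}{12}. Verdict at x = -1: Kummer (I3) matches (x = -1; c = 11 equals 1+a-b for upper {-8, 2}: listed pattern). Hence: -\frac{5}{12}.


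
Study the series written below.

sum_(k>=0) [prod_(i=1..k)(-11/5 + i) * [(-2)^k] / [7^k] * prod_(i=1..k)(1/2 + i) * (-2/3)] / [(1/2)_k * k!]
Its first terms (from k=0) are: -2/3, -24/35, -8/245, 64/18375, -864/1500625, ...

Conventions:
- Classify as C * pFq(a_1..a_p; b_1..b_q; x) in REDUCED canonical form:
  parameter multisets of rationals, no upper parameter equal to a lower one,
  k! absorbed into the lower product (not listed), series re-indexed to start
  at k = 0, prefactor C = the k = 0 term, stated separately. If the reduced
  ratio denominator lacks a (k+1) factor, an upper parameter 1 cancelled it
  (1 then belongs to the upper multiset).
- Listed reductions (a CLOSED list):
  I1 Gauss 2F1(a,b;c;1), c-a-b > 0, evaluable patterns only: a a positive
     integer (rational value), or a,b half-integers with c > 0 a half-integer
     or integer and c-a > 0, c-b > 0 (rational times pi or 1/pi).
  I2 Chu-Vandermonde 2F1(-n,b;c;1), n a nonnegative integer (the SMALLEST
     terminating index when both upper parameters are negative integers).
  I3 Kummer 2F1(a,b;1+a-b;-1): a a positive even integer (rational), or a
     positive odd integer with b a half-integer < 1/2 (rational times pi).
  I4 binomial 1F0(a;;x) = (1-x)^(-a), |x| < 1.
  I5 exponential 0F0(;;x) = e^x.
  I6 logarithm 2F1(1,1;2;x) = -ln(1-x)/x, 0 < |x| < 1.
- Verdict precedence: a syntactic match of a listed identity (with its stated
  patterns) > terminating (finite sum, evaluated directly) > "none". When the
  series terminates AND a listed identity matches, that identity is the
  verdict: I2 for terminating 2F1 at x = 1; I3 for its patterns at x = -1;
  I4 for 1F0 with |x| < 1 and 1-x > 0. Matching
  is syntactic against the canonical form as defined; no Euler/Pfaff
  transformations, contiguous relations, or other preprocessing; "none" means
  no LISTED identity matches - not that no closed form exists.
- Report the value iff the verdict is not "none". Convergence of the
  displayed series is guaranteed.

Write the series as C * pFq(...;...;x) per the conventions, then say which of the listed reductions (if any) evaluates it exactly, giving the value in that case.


The series (x = -2/7) is 2F1: upper {-6/5, 3/2}, lower {1/2}, prefactor -2/3. Verdict: none. No listed pattern accepts 2F1(-6/5, 3/2; 1/2; -2/7).

Key observation: from the first term -2/3: the running product (C = -2/3) telescopes to a rising factorial.
Term ratio: r(k) = (-2/7) * (k-6/5) (k+3/2) / [(k+1/2) (k+1)] - rational; roots negated = parameters, x = (-2/7), C = -2/3.


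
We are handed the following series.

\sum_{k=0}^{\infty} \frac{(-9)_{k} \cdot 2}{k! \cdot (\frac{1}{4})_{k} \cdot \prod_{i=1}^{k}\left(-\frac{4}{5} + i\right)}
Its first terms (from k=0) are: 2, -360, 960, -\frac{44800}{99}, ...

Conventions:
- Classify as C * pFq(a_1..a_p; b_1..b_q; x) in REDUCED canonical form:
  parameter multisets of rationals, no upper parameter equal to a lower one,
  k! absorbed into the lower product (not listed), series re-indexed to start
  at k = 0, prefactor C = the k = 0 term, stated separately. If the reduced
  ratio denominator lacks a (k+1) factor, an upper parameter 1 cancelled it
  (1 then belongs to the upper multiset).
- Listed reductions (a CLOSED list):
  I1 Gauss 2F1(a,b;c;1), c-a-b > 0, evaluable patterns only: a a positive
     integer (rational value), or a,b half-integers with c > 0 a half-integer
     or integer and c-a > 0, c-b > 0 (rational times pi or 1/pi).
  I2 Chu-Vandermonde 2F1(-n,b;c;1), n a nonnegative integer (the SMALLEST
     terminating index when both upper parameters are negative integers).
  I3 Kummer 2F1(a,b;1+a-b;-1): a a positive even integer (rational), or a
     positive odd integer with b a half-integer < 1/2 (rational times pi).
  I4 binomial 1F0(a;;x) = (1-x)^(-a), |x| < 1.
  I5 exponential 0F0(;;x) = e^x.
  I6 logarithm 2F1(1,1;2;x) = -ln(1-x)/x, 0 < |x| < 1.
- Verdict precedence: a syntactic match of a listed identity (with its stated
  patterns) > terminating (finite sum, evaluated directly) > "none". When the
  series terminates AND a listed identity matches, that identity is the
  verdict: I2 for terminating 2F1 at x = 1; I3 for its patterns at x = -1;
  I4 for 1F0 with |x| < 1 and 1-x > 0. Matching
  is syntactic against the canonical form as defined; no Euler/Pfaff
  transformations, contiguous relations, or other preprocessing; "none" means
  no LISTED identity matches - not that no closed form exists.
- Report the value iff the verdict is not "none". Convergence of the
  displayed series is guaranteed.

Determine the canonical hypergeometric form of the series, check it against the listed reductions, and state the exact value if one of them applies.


Classification (C = 2): 1F2 with upper {-9}, lower {\frac{1}{5}, \frac{1}{4}}, argument x = 1. Verdict: terminating at k = 9: the factor (-9)_k kills every later term; summing the 10 survivors is exact. Its exact value is \frac{124272318000591538}{588481239815469}.

Key observation: x = 1 and the lower running product (C = 2, x = 1) is a rising factorial.
Ratio: r(k) = 1 * (k-9) / [(k+\frac{1}{5}) (k+\frac{1}{4}) (k+1)] - rational in k, leading ratio 1; with t_0 = 2, classification follows.


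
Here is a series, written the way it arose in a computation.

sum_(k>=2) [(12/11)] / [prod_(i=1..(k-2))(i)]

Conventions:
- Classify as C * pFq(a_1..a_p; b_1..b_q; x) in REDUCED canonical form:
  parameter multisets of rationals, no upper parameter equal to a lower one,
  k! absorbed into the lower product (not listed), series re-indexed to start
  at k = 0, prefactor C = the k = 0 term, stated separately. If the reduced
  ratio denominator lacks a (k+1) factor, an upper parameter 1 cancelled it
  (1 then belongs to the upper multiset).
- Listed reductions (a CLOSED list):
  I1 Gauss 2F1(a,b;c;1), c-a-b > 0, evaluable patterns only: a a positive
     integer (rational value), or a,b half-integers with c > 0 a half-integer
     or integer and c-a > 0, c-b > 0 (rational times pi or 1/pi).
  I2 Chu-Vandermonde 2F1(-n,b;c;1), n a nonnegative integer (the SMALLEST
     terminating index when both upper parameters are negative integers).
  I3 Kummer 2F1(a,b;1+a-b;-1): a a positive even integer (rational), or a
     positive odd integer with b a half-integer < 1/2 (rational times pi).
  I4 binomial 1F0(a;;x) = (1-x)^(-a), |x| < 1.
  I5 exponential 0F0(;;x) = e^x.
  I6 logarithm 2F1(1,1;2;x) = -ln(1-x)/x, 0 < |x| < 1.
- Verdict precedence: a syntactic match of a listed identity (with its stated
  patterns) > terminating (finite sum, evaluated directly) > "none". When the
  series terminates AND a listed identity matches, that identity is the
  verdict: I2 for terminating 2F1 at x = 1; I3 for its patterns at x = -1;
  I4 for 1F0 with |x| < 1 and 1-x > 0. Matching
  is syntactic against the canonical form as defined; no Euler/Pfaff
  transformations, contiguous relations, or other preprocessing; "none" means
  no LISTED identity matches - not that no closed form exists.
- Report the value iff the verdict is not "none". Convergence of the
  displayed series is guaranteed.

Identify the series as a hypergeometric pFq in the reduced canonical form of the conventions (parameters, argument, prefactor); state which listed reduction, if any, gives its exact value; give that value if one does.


Classification (C = 12/11): 0F0 with upper {-}, lower {-}, argument x = 1. Verdict: exponential (I5) applies (the 0F0 exponential series at x = 1). Exact value: (12/11) * e^(1).

First insight: with t_0 = 12/11, the product of the first k integers (C = 12/11, x = 1) is k!.
Adjacent-term ratio: r(k) = 1 * 1 / [(k+1)] ; factor over Q: parameters, x = 1, and C = 12/11.


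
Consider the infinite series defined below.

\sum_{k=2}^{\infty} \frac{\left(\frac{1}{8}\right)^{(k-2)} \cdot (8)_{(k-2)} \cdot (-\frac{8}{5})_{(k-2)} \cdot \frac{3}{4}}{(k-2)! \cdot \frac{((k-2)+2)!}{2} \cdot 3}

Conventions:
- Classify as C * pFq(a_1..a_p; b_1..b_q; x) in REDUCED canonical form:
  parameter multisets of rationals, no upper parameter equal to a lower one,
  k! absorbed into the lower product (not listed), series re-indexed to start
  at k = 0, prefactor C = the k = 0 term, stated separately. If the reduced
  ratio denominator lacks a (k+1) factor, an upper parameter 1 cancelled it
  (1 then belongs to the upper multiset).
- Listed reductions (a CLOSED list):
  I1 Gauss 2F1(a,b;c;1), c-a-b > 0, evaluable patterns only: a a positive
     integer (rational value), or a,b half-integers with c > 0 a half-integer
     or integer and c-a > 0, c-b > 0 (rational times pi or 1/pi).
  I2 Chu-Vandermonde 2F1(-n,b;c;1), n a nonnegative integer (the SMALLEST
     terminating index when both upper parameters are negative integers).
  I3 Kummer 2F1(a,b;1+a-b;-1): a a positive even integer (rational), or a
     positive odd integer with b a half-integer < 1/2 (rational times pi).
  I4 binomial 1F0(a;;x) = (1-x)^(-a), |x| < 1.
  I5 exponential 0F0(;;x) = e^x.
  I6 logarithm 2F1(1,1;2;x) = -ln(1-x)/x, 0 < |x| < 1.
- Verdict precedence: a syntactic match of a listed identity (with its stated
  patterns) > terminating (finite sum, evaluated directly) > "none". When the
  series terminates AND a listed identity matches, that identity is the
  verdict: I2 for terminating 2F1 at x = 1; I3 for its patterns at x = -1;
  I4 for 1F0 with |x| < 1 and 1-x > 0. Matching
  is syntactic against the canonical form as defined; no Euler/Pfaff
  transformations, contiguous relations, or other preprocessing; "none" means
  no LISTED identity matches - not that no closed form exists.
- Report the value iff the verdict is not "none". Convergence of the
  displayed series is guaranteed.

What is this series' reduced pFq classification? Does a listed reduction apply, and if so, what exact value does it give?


Canonical form: C = \frac{1}{4} times 2F1 with upper {-\frac{8}{5}, 8}, lower {3}, x = \frac{1}{8}. Verdict: none - at argument \frac{1}{8} the multisets {-\frac{8}{5}, 8} ; {3} match no listed identity.

Structural cue: with t_0 = \frac{1}{4}, the constant factors (C = 1/4) combine into one prefactor.
Step ratio: r(k) = \frac{1}{8} * (k-\frac{8}{5}) (k+8) / [(k+3) (k+1)] - rational in k. x = \frac{1}{8}; t_0 = \frac{1}{4}; negate the roots.


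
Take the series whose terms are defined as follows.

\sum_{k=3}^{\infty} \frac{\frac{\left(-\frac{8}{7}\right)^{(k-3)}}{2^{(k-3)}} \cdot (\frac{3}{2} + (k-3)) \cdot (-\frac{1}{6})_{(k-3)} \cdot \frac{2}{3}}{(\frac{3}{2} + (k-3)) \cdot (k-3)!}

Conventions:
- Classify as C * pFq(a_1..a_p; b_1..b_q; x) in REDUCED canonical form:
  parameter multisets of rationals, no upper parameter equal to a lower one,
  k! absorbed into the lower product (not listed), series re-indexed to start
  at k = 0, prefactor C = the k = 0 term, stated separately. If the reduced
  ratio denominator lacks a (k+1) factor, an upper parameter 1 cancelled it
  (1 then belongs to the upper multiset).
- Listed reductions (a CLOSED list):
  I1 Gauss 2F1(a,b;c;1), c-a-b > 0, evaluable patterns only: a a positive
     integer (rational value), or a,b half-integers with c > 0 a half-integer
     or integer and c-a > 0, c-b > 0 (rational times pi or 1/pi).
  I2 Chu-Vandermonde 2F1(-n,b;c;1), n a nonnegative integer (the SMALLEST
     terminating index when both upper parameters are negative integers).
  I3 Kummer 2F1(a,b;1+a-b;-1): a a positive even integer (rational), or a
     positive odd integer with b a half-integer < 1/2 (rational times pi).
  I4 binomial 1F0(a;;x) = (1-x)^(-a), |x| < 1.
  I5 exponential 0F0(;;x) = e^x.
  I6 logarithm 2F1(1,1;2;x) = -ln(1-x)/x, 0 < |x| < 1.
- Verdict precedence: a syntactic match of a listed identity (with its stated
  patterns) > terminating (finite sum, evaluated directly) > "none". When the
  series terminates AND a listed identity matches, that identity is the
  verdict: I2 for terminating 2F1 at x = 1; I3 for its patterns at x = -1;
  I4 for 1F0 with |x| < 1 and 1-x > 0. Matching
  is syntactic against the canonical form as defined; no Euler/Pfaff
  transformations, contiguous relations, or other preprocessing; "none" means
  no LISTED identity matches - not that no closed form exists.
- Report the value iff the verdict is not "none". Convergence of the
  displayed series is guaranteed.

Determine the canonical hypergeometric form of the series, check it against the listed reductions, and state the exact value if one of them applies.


Reduced: x = -\frac{4}{7}, 1F0, upper = {-\frac{1}{6}}, lower = {-}, C = \frac{2}{3}. Verdict at x = -\frac{4}{7}: the I4 binomial reduction matches (the 1F0 binomial series: exponent 1/6, x = -\frac{4}{7}). Sum: \frac{2}{3} \cdot \left(\frac{11}{7}\right)^{\frac{1}{6}}.

First insight: t_0 being \frac{2}{3}, the two k-th powers (C = 2/3) combine into one argument.
Adjacent-term ratio: r(k) = -\frac{4}{7} * (k-\frac{1}{6}) / [(k+1)] - rational in k, leading ratio -\frac{4}{7}; with t_0 = \frac{2}{3}, classification follows.


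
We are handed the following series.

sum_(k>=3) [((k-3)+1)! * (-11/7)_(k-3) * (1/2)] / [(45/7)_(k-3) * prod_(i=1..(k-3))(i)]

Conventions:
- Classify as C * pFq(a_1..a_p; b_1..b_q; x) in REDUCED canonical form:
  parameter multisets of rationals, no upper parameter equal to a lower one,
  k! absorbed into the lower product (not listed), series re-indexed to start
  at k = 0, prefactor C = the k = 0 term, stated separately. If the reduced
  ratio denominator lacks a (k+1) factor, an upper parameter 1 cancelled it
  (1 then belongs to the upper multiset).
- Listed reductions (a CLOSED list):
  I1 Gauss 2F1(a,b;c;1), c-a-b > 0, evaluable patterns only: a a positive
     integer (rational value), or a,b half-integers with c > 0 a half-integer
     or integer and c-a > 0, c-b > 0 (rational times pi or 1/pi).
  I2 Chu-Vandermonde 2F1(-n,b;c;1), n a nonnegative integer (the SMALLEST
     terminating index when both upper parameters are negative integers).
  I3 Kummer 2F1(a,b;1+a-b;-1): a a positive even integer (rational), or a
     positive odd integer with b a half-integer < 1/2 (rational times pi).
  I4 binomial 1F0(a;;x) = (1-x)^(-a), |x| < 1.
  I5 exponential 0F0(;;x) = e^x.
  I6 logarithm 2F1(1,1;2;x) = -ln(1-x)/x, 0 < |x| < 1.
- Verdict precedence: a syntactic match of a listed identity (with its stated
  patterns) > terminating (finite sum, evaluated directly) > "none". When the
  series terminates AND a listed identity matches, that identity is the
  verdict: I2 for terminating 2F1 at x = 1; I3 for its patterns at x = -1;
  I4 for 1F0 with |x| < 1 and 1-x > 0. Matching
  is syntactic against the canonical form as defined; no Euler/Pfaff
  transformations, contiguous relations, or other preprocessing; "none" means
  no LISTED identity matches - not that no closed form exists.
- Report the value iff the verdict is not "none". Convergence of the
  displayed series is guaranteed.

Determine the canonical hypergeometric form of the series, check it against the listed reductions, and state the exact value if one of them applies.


At argument 1: a 2F1 with upper {-11/7, 2}, lower {45/7}, scaled by C = 1/2. Verdict at x = 1: the Gauss summation I1 matches (x = 1: the Gamma ratio telescopes since c-a-b = 6 > 0 and a = 2 in Z>0). Value: 589/2058.

Structural cue: t_0 being 1/2, the factorial ratio (C = 1/2, x = 1) (k+a-1)!/(a-1)! is a rising factorial (a)_k.
Term ratio: r(k) = 1 * (k-11/7) (k+2) / [(k+45/7) (k+1)] - rational in k, leading ratio 1; with t_0 = 1/2, classification follows.


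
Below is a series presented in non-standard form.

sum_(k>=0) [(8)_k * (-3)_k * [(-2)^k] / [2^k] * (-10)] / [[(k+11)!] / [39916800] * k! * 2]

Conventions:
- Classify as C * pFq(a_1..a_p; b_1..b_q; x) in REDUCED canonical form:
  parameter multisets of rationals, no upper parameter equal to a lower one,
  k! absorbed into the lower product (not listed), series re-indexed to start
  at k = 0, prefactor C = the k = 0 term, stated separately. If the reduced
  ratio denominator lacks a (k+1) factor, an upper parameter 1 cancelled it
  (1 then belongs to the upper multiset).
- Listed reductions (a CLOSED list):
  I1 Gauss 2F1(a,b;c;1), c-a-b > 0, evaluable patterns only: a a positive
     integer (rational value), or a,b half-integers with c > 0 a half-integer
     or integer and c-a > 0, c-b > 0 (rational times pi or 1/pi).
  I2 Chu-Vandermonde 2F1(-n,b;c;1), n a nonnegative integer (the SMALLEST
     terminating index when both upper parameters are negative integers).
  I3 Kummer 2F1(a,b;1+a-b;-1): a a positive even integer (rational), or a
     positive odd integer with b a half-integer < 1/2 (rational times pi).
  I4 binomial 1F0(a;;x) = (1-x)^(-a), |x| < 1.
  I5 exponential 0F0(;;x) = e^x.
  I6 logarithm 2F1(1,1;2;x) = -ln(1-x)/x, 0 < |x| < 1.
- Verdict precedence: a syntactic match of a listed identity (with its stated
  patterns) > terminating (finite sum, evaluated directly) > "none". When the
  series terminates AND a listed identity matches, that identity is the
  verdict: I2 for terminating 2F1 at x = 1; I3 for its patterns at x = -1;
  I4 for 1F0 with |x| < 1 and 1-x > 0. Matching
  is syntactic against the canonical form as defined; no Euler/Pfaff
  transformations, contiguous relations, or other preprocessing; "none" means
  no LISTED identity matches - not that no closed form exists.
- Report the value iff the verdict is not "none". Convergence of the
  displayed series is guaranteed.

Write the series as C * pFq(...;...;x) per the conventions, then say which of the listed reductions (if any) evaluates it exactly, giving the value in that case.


This is -5 * 2F1(-3, 8; 12; -1) in reduced canonical form. Verdict: Kummer (I3) applies (x = -1; c = 12 equals 1+a-b for upper {-3, 8}: listed pattern). Its exact value is -165/7.

Key observation: t_0 being -5, the constant factors (C = -5, x = -1) combine into one prefactor.
Step ratio: r(k) = (-1) * (k-3) (k+8) / [(k+12) (k+1)] - poly over poly, x = (-1) from leading terms; C = -5 at k = 0.


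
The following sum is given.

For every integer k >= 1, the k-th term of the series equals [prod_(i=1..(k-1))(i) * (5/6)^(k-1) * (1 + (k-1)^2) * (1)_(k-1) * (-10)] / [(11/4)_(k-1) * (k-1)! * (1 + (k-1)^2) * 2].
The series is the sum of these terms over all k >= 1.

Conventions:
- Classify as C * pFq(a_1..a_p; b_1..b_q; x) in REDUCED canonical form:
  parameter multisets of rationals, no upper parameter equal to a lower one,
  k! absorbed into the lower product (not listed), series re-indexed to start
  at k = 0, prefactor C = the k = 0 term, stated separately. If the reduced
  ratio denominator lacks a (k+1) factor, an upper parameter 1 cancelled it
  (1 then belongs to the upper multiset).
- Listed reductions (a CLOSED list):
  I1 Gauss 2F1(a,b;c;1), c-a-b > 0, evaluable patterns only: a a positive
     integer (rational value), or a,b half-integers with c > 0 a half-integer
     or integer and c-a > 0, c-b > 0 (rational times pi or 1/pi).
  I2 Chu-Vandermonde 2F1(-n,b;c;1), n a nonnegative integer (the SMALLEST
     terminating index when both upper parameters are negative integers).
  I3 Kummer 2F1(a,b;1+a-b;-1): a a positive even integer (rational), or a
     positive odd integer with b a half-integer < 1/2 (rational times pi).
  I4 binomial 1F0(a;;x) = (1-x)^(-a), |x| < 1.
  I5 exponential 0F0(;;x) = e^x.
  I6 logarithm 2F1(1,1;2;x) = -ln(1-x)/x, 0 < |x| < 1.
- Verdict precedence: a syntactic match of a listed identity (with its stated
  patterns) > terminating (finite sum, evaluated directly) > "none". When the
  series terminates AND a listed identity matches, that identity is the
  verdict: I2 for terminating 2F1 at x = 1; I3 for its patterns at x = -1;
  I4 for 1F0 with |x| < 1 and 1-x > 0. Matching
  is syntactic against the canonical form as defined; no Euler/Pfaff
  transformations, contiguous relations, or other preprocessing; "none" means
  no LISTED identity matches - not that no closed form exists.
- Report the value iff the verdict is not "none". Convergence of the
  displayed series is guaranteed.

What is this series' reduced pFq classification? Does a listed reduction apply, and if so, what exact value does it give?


Prefactor -5, argument 5/6: 2F1 with upper {1, 1} over lower {11/4}. Verdict: none - this 2F1 at x = 5/6 matches no listed pattern, and upper {1, 1} holds no stopper.

Structural cue: from the first term -5: the running product (C = -5, x = 5/6) telescopes to a rising factorial.
Adjacent-term ratio: r(k) = (5/6) * (k+1) (k+1) / [(k+11/4) (k+1)] - rational in k. x = (5/6); t_0 = -5; negate the roots.


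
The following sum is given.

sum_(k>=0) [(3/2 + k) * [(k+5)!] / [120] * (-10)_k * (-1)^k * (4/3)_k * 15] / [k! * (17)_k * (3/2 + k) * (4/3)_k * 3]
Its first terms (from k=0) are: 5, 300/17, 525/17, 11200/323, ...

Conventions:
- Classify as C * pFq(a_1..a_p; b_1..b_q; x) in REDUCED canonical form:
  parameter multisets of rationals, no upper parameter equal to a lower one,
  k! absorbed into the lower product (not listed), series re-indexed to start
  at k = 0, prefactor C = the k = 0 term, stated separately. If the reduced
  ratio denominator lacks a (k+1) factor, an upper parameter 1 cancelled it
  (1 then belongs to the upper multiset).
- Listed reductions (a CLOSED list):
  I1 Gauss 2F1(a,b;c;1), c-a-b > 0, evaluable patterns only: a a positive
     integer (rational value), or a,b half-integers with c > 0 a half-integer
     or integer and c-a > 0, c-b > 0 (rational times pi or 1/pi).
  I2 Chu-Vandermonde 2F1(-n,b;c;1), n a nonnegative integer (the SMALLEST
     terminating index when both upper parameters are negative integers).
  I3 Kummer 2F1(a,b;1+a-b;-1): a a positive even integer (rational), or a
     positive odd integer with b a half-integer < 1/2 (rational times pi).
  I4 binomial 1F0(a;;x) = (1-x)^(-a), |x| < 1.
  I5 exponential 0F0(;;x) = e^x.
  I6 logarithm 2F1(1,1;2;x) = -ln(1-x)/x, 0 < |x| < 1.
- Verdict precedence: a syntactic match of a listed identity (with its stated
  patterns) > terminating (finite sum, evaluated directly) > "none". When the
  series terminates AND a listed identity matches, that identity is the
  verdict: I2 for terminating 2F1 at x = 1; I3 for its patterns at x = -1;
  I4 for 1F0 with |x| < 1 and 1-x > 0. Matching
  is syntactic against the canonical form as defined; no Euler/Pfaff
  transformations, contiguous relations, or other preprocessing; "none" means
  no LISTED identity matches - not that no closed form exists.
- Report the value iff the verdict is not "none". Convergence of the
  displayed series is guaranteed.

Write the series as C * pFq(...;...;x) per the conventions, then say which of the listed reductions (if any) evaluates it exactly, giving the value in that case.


Structural cue: with t_0 = 5, the constant factors (C = 5) combine into one prefactor.
Step ratio: r(k) = (-1) * (k-10) (k+6) / [(k+17) (k+1)] - poly over poly, x = (-1) from leading terms; C = 5 at k = 0.

Classification (C = 5): 2F1 with upper {-10, 6}, lower {17}, argument x = -1. Verdict: the Kummer evaluation I3 matches (x = -1; c = 17 equals 1+a-b for upper {-10, 6}: listed pattern). Value: 140.


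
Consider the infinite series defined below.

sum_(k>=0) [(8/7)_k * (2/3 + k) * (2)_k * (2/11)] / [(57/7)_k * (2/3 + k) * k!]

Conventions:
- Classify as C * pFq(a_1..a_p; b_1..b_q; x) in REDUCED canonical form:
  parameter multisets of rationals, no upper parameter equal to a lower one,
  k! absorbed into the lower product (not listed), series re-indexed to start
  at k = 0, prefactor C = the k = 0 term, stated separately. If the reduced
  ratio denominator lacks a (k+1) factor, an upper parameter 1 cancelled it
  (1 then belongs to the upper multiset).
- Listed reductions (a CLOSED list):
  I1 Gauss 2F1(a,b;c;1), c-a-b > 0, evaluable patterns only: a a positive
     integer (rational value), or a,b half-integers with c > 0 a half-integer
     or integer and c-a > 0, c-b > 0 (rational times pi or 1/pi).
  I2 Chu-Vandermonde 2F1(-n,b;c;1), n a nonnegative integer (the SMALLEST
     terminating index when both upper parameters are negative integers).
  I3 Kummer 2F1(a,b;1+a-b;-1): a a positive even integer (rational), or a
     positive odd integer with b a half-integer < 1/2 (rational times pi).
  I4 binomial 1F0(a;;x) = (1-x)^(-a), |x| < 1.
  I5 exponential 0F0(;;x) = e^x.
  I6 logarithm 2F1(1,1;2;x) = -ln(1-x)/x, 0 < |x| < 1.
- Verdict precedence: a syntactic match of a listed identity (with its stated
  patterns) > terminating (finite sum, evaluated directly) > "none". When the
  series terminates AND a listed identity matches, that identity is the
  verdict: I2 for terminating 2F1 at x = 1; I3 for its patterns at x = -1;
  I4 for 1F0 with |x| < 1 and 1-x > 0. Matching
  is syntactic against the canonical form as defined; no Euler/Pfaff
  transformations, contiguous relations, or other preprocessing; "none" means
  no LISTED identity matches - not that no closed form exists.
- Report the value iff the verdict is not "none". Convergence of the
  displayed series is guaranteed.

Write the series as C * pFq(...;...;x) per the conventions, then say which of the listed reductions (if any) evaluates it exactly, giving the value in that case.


Key step: with t_0 = 2/11, k + 2/3 divides numerator and denominator alike; C = 2/11 after cancelling.
Ratio: r(k) = 1 * (k+8/7) (k+2) / [(k+57/7) (k+1)] ; factor over Q: parameters, x = 1, and C = 2/11.

This is 2/11 * 2F1(8/7, 2; 57/7; 1) in reduced canonical form. Verdict: Gauss (I1, integer-parameter pattern) applies (x = 1: the Gamma ratio telescopes since c-a-b = 5 > 0 and a = 2 in Z>0). Exact value: 430/1617.


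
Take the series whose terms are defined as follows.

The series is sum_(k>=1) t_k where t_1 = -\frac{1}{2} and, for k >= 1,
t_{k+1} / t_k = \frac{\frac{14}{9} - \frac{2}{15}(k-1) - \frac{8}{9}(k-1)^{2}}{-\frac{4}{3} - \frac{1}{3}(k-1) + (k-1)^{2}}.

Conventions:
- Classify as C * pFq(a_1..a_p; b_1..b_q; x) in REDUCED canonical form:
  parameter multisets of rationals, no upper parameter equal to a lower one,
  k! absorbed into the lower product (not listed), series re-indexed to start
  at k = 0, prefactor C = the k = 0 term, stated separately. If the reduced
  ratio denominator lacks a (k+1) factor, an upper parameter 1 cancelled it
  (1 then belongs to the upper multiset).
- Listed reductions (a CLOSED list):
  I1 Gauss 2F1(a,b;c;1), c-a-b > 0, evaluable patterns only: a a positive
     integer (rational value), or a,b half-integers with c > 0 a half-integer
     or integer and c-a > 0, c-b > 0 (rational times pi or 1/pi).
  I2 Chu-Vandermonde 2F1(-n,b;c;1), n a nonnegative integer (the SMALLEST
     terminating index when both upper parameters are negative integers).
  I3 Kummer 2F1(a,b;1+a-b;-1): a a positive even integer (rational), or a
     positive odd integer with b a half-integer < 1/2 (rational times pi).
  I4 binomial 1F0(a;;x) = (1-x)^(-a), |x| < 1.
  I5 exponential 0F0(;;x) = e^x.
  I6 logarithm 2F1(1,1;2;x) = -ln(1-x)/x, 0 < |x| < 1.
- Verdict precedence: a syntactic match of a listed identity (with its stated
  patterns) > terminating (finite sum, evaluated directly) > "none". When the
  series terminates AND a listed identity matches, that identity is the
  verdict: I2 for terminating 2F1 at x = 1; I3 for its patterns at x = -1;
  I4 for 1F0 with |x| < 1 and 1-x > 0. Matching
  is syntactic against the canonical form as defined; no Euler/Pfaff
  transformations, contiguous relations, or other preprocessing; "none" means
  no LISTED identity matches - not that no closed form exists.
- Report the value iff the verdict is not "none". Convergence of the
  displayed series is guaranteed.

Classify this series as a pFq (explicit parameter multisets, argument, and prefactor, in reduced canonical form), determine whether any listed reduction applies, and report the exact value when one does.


Reduced: x = -\frac{8}{9}, 2F1, upper = {-\frac{5}{4}, \frac{7}{5}}, lower = {-\frac{4}{3}}, C = -\frac{1}{2}. Verdict: none - this 2F1 at x = -\frac{8}{9} matches no listed pattern, and upper {-\frac{5}{4}, \frac{7}{5}} holds no stopper.

The tell: from the first term -\frac{1}{2}: roots of the ratio polynomials (prefactor -1/2) are the negated parameters.
Term ratio: r(k) = -\frac{8}{9} * (k-\frac{5}{4}) (k+\frac{7}{5}) / [(k-\frac{4}{3}) (k+1)] - poly over poly, x = -\frac{8}{9} from leading terms; C = -\frac{1}{2} at k = 0.


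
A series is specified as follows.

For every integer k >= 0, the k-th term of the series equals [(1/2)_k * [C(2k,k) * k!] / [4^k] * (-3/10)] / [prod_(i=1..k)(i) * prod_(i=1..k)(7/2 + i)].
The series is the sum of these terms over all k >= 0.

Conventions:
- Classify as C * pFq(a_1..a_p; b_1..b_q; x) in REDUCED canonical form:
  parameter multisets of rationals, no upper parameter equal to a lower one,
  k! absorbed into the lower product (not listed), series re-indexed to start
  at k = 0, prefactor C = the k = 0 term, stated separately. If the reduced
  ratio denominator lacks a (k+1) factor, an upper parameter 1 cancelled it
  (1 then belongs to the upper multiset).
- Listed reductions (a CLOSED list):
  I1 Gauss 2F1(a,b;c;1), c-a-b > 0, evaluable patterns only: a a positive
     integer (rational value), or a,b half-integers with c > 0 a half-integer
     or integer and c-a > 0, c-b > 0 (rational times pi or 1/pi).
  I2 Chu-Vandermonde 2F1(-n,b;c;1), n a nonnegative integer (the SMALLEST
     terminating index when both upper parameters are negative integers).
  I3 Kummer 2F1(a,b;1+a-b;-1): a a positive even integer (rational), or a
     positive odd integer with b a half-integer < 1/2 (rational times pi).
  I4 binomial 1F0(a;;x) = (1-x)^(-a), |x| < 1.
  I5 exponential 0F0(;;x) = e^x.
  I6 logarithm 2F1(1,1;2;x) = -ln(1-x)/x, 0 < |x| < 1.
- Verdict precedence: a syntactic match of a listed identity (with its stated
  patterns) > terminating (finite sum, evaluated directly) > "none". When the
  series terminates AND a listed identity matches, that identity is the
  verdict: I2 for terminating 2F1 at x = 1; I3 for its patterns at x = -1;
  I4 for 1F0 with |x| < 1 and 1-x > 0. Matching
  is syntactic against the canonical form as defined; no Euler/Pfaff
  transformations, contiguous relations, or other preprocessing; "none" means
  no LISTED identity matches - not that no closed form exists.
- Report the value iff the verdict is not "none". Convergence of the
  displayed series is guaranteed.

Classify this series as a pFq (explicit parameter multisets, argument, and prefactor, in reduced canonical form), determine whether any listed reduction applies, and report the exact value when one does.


At argument 1: a 2F1 with upper {1/2, 1/2}, lower {9/2}, scaled by C = -3/10. Verdict (x = 1): Gauss (I1, half-integer pattern) applies (x = 1; upper {1/2, 1/2} half-integers, c = 9/2 in the evaluable pattern). Sum: (-105/1024) * pi.

Structural cue: with t_0 = -3/10, the lower running product (C = -3/10, x = 1) is a rising factorial.
Consecutive-term ratio: r(k) = 1 * (k+1/2) (k+1/2) / [(k+9/2) (k+1)] - rational in k, leading ratio 1; with t_0 = -3/10, classification follows.
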